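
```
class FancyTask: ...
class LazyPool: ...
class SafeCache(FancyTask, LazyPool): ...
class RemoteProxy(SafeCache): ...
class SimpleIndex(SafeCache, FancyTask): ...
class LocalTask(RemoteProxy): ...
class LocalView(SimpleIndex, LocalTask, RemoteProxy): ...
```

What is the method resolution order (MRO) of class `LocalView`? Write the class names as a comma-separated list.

L[LocalView] = LocalView + merge(L[SimpleIndex], L[LocalTask], L[RemoteProxy], [SimpleIndex LocalTask RemoteProxy])
  take SimpleIndex:  [SimpleIndex SafeCache FancyTask LazyPool object] + [LocalTask RemoteProxy SafeCache FancyTask LazyPool object] + [RemoteProxy SafeCache FancyTask LazyPool object] + [SimpleIndex LocalTask RemoteProxy]
  take LocalTask:  [SafeCache FancyTask LazyPool object] + [LocalTask RemoteProxy SafeCache FancyTask LazyPool object] + [RemoteProxy SafeCache FancyTask LazyPool object] + [LocalTask RemoteProxy]
  take RemoteProxy:  [SafeCache FancyTask LazyPool object] + [RemoteProxy SafeCache FancyTask LazyPool object] + [RemoteProxy SafeCache FancyTask LazyPool object] + [RemoteProxy]
  take SafeCache:  [SafeCache FancyTask LazyPool object] + [SafeCache FancyTask LazyPool object] + [SafeCache FancyTask LazyPool object]
  take FancyTask:  [FancyTask LazyPool object] + [FancyTask LazyPool object] + [FancyTask LazyPool object]
  take LazyPool:  [LazyPool object] + [LazyPool object] + [LazyPool object]
  take object:  [object] + [object] + [object]

LocalView, SimpleIndex, LocalTask, RemoteProxy, SafeCache, FancyTask, LazyPool, object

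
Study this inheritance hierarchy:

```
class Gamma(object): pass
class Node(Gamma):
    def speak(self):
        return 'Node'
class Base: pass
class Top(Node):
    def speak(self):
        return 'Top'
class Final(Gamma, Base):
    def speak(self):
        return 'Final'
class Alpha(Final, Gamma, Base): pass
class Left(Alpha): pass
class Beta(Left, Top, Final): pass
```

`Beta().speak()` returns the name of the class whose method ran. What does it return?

Top

L[Beta] = Beta + merge(L[Left], L[Top], L[Final], [Left Top Final])
  take Left:  [Left Alpha Final Gamma Base object] + [Top Node Gamma object] + [Final Gamma Base object] + [Left Top Final]
  take Alpha:  [Alpha Final Gamma Base object] + [Top Node Gamma object] + [Final Gamma Base object] + [Top Final]
  take Top:  [Final Gamma Base object] + [Top Node Gamma object] + [Final Gamma Base object] + [Top Final]
  take Final:  [Final Gamma Base object] + [Node Gamma object] + [Final Gamma Base object] + [Final]
  take Node:  [Gamma Base object] + [Node Gamma object] + [Gamma Base object]
  take Gamma:  [Gamma Base object] + [Gamma object] + [Gamma Base object]
  take Base:  [Base object] + [object] + [Base object]
  take object:  [object] + [object] + [object]
MRO: Beta Left Alpha Top Final Node Gamma Base object
speak is defined in: Final, Node, Top. First along the MRO is Top.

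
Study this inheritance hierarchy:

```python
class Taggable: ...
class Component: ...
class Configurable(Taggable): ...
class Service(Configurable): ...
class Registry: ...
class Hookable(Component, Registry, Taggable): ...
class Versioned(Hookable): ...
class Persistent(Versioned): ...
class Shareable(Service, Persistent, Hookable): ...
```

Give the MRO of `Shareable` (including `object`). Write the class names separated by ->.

L[Shareable] = Shareable + merge(L[Service], L[Persistent], L[Hookable], [Service Persistent Hookable])
  take Service:  [Service Configurable Taggable object] + [Persistent Versioned Hookable Component Registry Taggable object] + [Hookable Component Registry Taggable object] + [Service Persistent Hookable]
  take Configurable:  [Configurable Taggable object] + [Persistent Versioned Hookable Component Registry Taggable object] + [Hookable Component Registry Taggable object] + [Persistent Hookable]
  take Persistent:  [Taggable object] + [Persistent Versioned Hookable Component Registry Taggable object] + [Hookable Component Registry Taggable object] + [Persistent Hookable]
  take Versioned:  [Taggable object] + [Versioned Hookable Component Registry Taggable object] + [Hookable Component Registry Taggable object] + [Hookable]
  take Hookable:  [Taggable object] + [Hookable Component Registry Taggable object] + [Hookable Component Registry Taggable object] + [Hookable]
  take Component:  [Taggable object] + [Component Registry Taggable object] + [Component Registry Taggable object]
  take Registry:  [Taggable object] + [Registry Taggable object] + [Registry Taggable object]
  take Taggable:  [Taggable object] + [Taggable object] + [Taggable object]
  take object:  [object] + [object] + [object]

Shareable -> Service -> Configurable -> Persistent -> Versioned -> Hookable -> Component -> Registry -> Taggable -> object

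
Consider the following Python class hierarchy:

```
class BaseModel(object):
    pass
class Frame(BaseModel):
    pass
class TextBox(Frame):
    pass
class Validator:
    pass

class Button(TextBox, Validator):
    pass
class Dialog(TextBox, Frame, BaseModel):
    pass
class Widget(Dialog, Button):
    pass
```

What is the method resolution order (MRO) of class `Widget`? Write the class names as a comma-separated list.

Widget, Dialog, Button, TextBox, Frame, BaseModel, Validator, object

L[Widget] = Widget + merge(L[Dialog], L[Button], [Dialog Button])
  take Dialog:  [Dialog TextBox Frame BaseModel object] + [Button TextBox Frame BaseModel Validator object] + [Dialog Button]
  take Button:  [TextBox Frame BaseModel object] + [Button TextBox Frame BaseModel Validator object] + [Button]
  take TextBox:  [TextBox Frame BaseModel object] + [TextBox Frame BaseModel Validator object]
  take Frame:  [Frame BaseModel object] + [Frame BaseModel Validator object]
  take BaseModel:  [BaseModel object] + [BaseModel Validator object]
  take Validator:  [object] + [Validator object]
  take object:  [object] + [object]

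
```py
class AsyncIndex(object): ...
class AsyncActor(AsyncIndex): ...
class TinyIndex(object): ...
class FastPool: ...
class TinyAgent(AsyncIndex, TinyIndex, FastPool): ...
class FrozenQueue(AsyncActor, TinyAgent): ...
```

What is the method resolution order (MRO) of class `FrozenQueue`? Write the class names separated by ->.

FrozenQueue -> AsyncActor -> TinyAgent -> AsyncIndex -> TinyIndex -> FastPool -> object

L[FrozenQueue] = FrozenQueue + merge(L[AsyncActor], L[TinyAgent], [AsyncActor TinyAgent])
  take AsyncActor:  [AsyncActor AsyncIndex object] + [TinyAgent AsyncIndex TinyIndex FastPool object] + [AsyncActor TinyAgent]
  take TinyAgent:  [AsyncIndex object] + [TinyAgent AsyncIndex TinyIndex FastPool object] + [TinyAgent]
  take AsyncIndex:  [AsyncIndex object] + [AsyncIndex TinyIndex FastPool object]
  take TinyIndex:  [object] + [TinyIndex FastPool object]
  take FastPool:  [object] + [FastPool object]
  take object:  [object] + [object]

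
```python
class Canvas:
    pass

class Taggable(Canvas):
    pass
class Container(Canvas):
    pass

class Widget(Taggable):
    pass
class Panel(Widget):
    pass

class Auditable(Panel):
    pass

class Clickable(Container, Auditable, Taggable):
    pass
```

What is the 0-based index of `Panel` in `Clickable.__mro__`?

L[Clickable] = Clickable + merge(L[Container], L[Auditable], L[Taggable], [Container Auditable Taggable])
  take Container:  [Container Canvas object] + [Auditable Panel Widget Taggable Canvas object] + [Taggable Canvas object] + [Container Auditable Taggable]
  take Auditable:  [Canvas object] + [Auditable Panel Widget Taggable Canvas object] + [Taggable Canvas object] + [Auditable Taggable]
  take Panel:  [Canvas object] + [Panel Widget Taggable Canvas object] + [Taggable Canvas object] + [Taggable]
  take Widget:  [Canvas object] + [Widget Taggable Canvas object] + [Taggable Canvas object] + [Taggable]
  take Taggable:  [Canvas object] + [Taggable Canvas object] + [Taggable Canvas object] + [Taggable]
  take Canvas:  [Canvas object] + [Canvas object] + [Canvas object]
  take object:  [object] + [object] + [object]
MRO: Clickable Container Auditable Panel Widget Taggable Canvas object
Panel sits at index 3.

3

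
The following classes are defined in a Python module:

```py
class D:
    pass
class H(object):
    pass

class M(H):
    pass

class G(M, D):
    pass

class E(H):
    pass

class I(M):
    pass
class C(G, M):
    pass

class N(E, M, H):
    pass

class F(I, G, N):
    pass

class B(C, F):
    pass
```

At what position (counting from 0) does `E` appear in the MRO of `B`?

6

L[B] = B + merge(L[C], L[F], [C F])
  take C:  [C G M H D object] + [F I G N E M H D object] + [C F]
  take F:  [G M H D object] + [F I G N E M H D object] + [F]
  take I:  [G M H D object] + [I G N E M H D object]
  take G:  [G M H D object] + [G N E M H D object]
  take N:  [M H D object] + [N E M H D object]
  take E:  [M H D object] + [E M H D object]
  take M:  [M H D object] + [M H D object]
  take H:  [H D object] + [H D object]
  take D:  [D object] + [D object]
  take object:  [object] + [object]
MRO: B C F I G N E M H D object
E sits at index 6.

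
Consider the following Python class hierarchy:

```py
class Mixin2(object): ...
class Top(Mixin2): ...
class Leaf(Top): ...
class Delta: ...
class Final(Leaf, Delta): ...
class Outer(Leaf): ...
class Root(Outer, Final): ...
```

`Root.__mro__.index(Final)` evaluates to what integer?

L[Root] = Root + merge(L[Outer], L[Final], [Outer Final])
  take Outer:  [Outer Leaf Top Mixin2 object] + [Final Leaf Top Mixin2 Delta object] + [Outer Final]
  take Final:  [Leaf Top Mixin2 object] + [Final Leaf Top Mixin2 Delta object] + [Final]
  take Leaf:  [Leaf Top Mixin2 object] + [Leaf Top Mixin2 Delta object]
  take Top:  [Top Mixin2 object] + [Top Mixin2 Delta object]
  take Mixin2:  [Mixin2 object] + [Mixin2 Delta object]
  take Delta:  [object] + [Delta object]
  take object:  [object] + [object]
MRO: Root Outer Final Leaf Top Mixin2 Delta object
Final sits at index 2.

2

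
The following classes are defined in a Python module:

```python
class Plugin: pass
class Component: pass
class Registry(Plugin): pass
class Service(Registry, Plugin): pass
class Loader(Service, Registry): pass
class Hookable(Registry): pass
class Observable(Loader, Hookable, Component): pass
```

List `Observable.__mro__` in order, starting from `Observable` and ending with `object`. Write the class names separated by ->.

L[Observable] = Observable + merge(L[Loader], L[Hookable], L[Component], [Loader Hookable Component])
  take Loader:  [Loader Service Registry Plugin object] + [Hookable Registry Plugin object] + [Component object] + [Loader Hookable Component]
  take Service:  [Service Registry Plugin object] + [Hookable Registry Plugin object] + [Component object] + [Hookable Component]
  take Hookable:  [Registry Plugin object] + [Hookable Registry Plugin object] + [Component object] + [Hookable Component]
  take Registry:  [Registry Plugin object] + [Registry Plugin object] + [Component object] + [Component]
  take Plugin:  [Plugin object] + [Plugin object] + [Component object] + [Component]
  take Component:  [object] + [object] + [Component object] + [Component]
  take object:  [object] + [object] + [object]

Observable -> Loader -> Service -> Hookable -> Registry -> Plugin -> Component -> object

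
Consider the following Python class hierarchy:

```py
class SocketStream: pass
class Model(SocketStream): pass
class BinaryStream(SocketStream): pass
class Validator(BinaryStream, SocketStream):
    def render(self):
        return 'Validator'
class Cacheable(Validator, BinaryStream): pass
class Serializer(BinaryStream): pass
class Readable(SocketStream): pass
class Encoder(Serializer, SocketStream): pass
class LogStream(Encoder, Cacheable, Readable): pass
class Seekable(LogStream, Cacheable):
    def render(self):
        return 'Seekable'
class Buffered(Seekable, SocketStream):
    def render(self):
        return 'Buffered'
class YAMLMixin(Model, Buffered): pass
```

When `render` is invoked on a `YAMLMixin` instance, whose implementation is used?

L[YAMLMixin] = YAMLMixin + merge(L[Model], L[Buffered], [Model Buffered])
  take Model:  [Model SocketStream object] + [Buffered Seekable LogStream Encoder Serializer Cacheable Validator BinaryStream Readable SocketStream object] + [Model Buffered]
  take Buffered:  [SocketStream object] + [Buffered Seekable LogStream Encoder Serializer Cacheable Validator BinaryStream Readable SocketStream object] + [Buffered]
  take Seekable:  [SocketStream object] + [Seekable LogStream Encoder Serializer Cacheable Validator BinaryStream Readable SocketStream object]
  take LogStream:  [SocketStream object] + [LogStream Encoder Serializer Cacheable Validator BinaryStream Readable SocketStream object]
  take Encoder:  [SocketStream object] + [Encoder Serializer Cacheable Validator BinaryStream Readable SocketStream object]
  take Serializer:  [SocketStream object] + [Serializer Cacheable Validator BinaryStream Readable SocketStream object]
  take Cacheable:  [SocketStream object] + [Cacheable Validator BinaryStream Readable SocketStream object]
  take Validator:  [SocketStream object] + [Validator BinaryStream Readable SocketStream object]
  take BinaryStream:  [SocketStream object] + [BinaryStream Readable SocketStream object]
  take Readable:  [SocketStream object] + [Readable SocketStream object]
  take SocketStream:  [SocketStream object] + [SocketStream object]
  take object:  [object] + [object]
MRO: YAMLMixin Model Buffered Seekable LogStream Encoder Serializer Cacheable Validator BinaryStream Readable SocketStream object
render is defined in: Buffered, Seekable, Validator. First along the MRO is Buffered.

Buffered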